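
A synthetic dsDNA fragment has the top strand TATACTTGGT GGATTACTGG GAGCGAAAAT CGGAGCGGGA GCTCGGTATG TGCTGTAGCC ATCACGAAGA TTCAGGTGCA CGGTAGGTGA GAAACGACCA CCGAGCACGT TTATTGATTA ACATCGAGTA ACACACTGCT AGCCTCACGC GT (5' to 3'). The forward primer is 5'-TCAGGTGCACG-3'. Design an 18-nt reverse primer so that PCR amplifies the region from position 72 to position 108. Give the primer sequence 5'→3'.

The product's 3' end on the top strand is position 108.
The reverse primer anneals to the top strand over positions 91–108, i.e. to GAAACGACCACCGAGCAC.
Its sequence written 5'→3' is the reverse complement: GTGCTCGGTGGTCGTTTC.

5'-GTGCTCGGTGGTCGTTTC-3'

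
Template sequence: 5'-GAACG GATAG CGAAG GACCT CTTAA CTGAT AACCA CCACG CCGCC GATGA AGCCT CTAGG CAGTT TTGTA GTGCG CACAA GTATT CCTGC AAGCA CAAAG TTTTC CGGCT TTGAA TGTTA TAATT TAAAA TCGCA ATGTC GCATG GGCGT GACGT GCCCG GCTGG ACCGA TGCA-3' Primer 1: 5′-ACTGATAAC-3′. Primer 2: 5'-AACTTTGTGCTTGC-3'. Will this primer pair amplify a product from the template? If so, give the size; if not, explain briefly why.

Primer 1 (ACTGATAAC) matches the top strand at positions 25–33; it acts as a forward primer.
Primer 2's reverse complement is GCAAGCACAAAGTT, matching the top strand at positions 89–102; it acts as a reverse primer.
The 3' ends face each other across positions 25–102, giving a 78 bp product.

Yes — a 78 bp product.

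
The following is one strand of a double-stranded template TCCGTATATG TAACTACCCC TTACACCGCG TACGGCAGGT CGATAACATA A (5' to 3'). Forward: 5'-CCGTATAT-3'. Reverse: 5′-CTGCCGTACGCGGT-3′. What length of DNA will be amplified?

Scanning the template, CCGTATAT occurs at positions 2–9; this primer anneals to the bottom strand there with its 3' end pointing downstream.
The reverse primer's reverse complement is ACCGCGTACGGCAG, which matches the template at positions 25–38.
The product runs from position 2 to position 38, so its length is 38 − 2 + 1 = 37 bp.

37 bp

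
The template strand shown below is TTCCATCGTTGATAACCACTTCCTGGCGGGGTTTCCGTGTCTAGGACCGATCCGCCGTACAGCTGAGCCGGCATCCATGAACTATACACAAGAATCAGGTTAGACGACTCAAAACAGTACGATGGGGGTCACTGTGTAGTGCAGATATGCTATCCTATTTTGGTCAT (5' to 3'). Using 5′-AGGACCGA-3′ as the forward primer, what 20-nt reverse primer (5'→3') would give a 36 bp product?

The forward primer binds at positions 43–50, so a 36 bp product ends at position 43 + 36 − 1 = 78.
The reverse primer anneals to the top strand over positions 59–78, i.e. to ACAGCTGAGCCGGCATCCAT.
Its sequence written 5'→3' is the reverse complement: ATGGATGCCGGCTCAGCTGT.

5'-ATGGATGCCGGCTCAGCTGT-3'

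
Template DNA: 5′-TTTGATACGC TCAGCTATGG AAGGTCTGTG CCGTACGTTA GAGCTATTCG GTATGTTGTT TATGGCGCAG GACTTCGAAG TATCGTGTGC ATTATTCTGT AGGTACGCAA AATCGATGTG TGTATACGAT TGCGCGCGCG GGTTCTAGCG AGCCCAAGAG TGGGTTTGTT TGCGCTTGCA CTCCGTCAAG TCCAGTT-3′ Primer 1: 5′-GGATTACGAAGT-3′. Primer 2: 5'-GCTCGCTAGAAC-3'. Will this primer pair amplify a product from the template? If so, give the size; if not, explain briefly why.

No product — primer 1 has no binding site in the template.

Primer 1 (GGATTACGAAGT) does not match the top strand, and its reverse complement ACTTCGTAATCC does not match either.
With no annealing site for primer 1, no amplification occurs.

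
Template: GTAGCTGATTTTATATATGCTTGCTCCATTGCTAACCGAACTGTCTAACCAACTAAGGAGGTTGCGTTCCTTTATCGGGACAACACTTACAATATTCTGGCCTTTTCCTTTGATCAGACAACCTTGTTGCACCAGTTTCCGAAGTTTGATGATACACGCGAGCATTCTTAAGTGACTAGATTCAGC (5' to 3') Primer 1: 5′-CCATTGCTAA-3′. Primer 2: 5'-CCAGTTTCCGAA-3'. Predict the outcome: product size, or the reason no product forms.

No product — both primers anneal to the same strand and extend in the same direction.

Primer 1 (CCATTGCTAA) matches the top strand at positions 26–35 (3' end points downstream).
Primer 2 (CCAGTTTCCGAA) also matches the top strand directly, at positions 132–143 — its reverse complement TTCGGAAACTGG is not present.
Both primers anneal to the bottom strand with 3' ends pointing the same way, so neither can prime synthesis back toward the other.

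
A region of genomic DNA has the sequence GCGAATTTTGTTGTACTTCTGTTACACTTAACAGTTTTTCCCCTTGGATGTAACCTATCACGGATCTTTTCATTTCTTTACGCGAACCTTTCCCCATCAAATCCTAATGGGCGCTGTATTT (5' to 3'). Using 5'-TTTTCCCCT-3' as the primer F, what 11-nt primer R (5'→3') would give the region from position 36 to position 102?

5'-ATTTGATGGGG-3'

The product's 3' end on the top strand is position 102.
The reverse primer anneals to the top strand over positions 92–102, i.e. to CCCCATCAAAT.
Its sequence written 5'→3' is the reverse complement: ATTTGATGGGG.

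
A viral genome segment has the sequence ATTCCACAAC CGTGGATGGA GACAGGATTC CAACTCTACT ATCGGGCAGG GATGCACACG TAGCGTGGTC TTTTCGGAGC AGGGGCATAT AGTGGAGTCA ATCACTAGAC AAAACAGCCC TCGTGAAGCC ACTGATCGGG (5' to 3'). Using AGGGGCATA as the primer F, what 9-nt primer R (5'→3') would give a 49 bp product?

5'-GCTTCACGA-3'

The forward primer binds at positions 81–89, so a 49 bp product ends at position 81 + 49 − 1 = 129.
The reverse primer anneals to the top strand over positions 121–129, i.e. to TCGTGAAGC.
Its sequence written 5'→3' is the reverse complement: GCTTCACGA.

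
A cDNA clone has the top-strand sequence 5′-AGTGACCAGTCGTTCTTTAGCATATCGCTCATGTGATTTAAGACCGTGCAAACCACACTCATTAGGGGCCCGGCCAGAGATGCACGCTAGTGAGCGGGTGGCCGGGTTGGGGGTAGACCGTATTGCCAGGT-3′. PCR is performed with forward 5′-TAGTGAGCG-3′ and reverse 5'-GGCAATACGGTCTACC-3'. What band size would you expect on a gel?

40 bp

Forward primer TAGTGAGCG is found on the top strand at positions 88–96.
Taking the reverse complement of GGCAATACGGTCTACC gives GGTAGACCGTATTGCC, found at positions 112–127 on the template; the primer anneals here to the top strand with its 3' end pointing upstream.
The product runs from position 88 to position 127, so its length is 127 − 88 + 1 = 40 bp.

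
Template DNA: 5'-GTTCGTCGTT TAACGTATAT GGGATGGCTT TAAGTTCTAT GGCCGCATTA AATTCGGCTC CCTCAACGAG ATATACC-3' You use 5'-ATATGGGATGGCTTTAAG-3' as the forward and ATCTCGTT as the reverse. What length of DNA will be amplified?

Scanning the template, ATATGGGATGGCTTTAAG occurs at positions 17–34; this primer anneals to the bottom strand there with its 3' end pointing downstream.
Taking the reverse complement of ATCTCGTT gives AACGAGAT, found at positions 65–72 on the template; the primer anneals here to the top strand with its 3' end pointing upstream.
The product runs from position 17 to position 72, so its length is 72 − 17 + 1 = 56 bp.

56 bp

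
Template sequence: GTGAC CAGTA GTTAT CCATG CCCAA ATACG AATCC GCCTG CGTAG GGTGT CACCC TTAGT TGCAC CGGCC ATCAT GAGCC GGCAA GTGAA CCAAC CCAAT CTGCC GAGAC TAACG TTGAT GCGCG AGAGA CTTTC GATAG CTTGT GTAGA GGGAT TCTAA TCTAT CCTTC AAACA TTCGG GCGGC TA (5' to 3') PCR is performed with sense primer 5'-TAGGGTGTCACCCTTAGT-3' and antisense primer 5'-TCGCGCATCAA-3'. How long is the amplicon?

84 bp

Scanning the template, TAGGGTGTCACCCTTAGT occurs at positions 43–60; this primer anneals to the bottom strand there with its 3' end pointing downstream.
Taking the reverse complement of TCGCGCATCAA gives TTGATGCGCGA, found at positions 116–126 on the template; the primer anneals here to the top strand with its 3' end pointing upstream.
Product length = (reverse-primer end) − (forward-primer start) + 1 = 126 − 43 + 1 = 84 bp.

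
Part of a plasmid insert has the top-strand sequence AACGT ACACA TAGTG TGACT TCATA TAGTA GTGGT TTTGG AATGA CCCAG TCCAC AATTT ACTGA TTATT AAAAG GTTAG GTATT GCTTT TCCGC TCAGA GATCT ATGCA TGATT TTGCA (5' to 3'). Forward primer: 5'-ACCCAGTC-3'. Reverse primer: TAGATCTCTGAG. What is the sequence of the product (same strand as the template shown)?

Scanning the template, ACCCAGTC occurs at positions 45–52; this primer anneals to the bottom strand there with its 3' end pointing downstream.
Reverse complement of the reverse primer: CTCAGAGATCTA. This occurs on the top strand at positions 95–106.
The product is the template from position 45 through 106 (62 bp).

5'-ACCCAGTCCACAATTTACTGATTATTAAAAGGTTAGGTATTGCTTTTCCGCTCAGAGATCTA-3'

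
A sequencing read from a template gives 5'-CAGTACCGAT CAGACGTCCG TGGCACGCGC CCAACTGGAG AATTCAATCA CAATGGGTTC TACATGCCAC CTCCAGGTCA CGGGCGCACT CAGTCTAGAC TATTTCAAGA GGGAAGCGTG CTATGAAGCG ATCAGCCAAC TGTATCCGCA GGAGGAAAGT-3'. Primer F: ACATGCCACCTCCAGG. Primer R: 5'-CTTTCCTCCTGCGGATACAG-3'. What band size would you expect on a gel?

98 bp

Scanning the template, ACATGCCACCTCCAGG occurs at positions 62–77; this primer anneals to the bottom strand there with its 3' end pointing downstream.
Taking the reverse complement of CTTTCCTCCTGCGGATACAG gives CTGTATCCGCAGGAGGAAAG, found at positions 140–159 on the template; the primer anneals here to the top strand with its 3' end pointing upstream.
Product length = (reverse-primer end) − (forward-primer start) + 1 = 159 − 62 + 1 = 98 bp.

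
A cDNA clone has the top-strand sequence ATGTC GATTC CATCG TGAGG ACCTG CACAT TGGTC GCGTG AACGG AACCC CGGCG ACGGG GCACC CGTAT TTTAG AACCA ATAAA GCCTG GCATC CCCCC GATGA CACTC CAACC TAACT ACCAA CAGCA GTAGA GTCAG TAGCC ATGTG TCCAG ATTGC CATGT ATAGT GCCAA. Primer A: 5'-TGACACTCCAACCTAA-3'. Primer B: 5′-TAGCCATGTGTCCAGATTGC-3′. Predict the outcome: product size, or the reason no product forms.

Primer A (TGACACTCCAACCTAA) matches the top strand at positions 103–118 (3' end points downstream).
Primer B (TAGCCATGTGTCCAGATTGC) also matches the top strand directly, at positions 141–160 — its reverse complement GCAATCTGGACACATGGCTA is not present.
Both primers anneal to the bottom strand with 3' ends pointing the same way, so neither can prime synthesis back toward the other.

No product — both primers anneal to the same strand and extend in the same direction.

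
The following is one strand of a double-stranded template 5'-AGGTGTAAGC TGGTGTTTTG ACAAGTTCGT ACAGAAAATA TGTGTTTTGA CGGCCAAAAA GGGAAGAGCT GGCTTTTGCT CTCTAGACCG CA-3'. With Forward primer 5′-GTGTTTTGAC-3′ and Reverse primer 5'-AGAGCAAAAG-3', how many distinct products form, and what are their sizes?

The forward primer GTGTTTTGAC matches the top strand at positions 13–22, 42–51.
The reverse primer's reverse complement is CTTTTGCTCT, matching at positions 73–82.
Each forward site pairs with the reverse site to give a product ending at position 82: sizes 70, 41 bp.

Two products: 70 bp, 41 bp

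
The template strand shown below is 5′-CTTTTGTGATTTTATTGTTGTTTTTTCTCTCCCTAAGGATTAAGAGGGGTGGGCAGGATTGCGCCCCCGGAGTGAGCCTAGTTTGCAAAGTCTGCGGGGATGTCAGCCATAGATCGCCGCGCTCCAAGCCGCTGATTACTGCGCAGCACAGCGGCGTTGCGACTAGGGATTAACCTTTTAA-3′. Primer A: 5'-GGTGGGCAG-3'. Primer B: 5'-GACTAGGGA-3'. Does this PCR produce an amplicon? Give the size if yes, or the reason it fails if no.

No product — both primers anneal to the same strand and extend in the same direction.

Primer A (GGTGGGCAG) matches the top strand at positions 48–56 (3' end points downstream).
Primer B (GACTAGGGA) also matches the top strand directly, at positions 161–169 — its reverse complement TCCCTAGTC is not present.
Both primers anneal to the bottom strand with 3' ends pointing the same way, so neither can prime synthesis back toward the other.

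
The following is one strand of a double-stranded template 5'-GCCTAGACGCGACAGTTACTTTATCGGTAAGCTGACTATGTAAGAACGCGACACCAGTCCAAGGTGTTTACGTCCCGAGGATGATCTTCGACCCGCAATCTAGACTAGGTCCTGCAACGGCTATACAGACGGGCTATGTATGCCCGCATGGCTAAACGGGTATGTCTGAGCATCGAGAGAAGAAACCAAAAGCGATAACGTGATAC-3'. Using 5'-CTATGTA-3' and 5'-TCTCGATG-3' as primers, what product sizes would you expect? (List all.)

143 bp, 45 bp

The forward primer CTATGTA matches the top strand at positions 36–42, 134–140.
The reverse primer's reverse complement is CATCGAGA, matching at positions 171–178.
Each forward site pairs with the reverse site to give a product ending at position 178: sizes 143, 45 bp.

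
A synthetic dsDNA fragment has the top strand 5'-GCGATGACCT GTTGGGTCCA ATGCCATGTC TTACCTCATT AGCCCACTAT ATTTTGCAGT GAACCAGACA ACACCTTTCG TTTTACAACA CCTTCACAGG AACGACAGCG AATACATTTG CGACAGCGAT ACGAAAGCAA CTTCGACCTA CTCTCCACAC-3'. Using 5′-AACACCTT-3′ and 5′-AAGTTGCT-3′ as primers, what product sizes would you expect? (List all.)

The forward primer AACACCTT matches the top strand at positions 70–77, 87–94.
The reverse primer's reverse complement is AGCAACTT, matching at positions 136–143.
Each forward site pairs with the reverse site to give a product ending at position 143: sizes 74, 57 bp.

74 bp, 57 bp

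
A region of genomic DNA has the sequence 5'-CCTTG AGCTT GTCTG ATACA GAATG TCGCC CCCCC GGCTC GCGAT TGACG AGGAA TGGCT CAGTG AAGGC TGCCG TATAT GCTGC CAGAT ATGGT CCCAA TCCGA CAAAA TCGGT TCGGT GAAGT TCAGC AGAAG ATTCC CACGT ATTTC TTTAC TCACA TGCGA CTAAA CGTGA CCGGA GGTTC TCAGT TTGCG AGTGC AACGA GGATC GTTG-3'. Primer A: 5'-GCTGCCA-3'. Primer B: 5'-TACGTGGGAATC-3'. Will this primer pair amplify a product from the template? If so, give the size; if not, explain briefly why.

Primer A (GCTGCCA) matches the top strand at positions 81–87; it acts as a forward primer.
Primer B's reverse complement is GATTCCCACGTA, matching the top strand at positions 135–146; it acts as a reverse primer.
The 3' ends face each other across positions 81–146, giving a 66 bp product.

Yes — a 66 bp product.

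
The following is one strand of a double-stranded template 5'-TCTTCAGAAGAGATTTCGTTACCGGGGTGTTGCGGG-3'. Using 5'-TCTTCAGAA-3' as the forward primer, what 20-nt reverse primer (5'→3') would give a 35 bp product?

The forward primer binds at positions 1–9, so a 35 bp product ends at position 1 + 35 − 1 = 35.
The reverse primer anneals to the top strand over positions 16–35, i.e. to TCGTTACCGGGGTGTTGCGG.
Its sequence written 5'→3' is the reverse complement: CCGCAACACCCCGGTAACGA.

5'-CCGCAACACCCCGGTAACGA-3'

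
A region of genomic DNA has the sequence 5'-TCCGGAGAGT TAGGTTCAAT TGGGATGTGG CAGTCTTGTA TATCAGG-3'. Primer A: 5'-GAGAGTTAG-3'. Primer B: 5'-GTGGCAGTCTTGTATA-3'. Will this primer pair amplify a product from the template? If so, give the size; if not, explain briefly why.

Primer A (GAGAGTTAG) matches the top strand at positions 5–13 (3' end points downstream).
Primer B (GTGGCAGTCTTGTATA) also matches the top strand directly, at positions 27–42 — its reverse complement TATACAAGACTGCCAC is not present.
Both primers anneal to the bottom strand with 3' ends pointing the same way, so neither can prime synthesis back toward the other.

No product — both primers anneal to the same strand and extend in the same direction.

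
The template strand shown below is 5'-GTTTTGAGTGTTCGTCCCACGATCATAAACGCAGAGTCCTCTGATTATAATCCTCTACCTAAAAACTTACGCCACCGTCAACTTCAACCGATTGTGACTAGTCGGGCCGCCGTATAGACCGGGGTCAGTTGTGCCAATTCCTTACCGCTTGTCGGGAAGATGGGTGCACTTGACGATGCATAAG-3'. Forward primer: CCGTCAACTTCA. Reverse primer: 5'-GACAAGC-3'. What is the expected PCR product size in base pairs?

79 bp

Forward primer CCGTCAACTTCA is found on the top strand at positions 75–86.
Reverse complement of the reverse primer: GCTTGTC. This occurs on the top strand at positions 147–153.
The product runs from position 75 to position 153, so its length is 153 − 75 + 1 = 79 bp.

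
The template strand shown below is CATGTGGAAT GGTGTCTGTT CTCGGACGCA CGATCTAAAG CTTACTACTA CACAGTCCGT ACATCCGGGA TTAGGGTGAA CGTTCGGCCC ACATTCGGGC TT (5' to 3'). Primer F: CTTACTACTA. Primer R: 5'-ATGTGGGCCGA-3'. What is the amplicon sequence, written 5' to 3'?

The forward primer matches the template at positions 41–50.
Reverse complement of the reverse primer: TCGGCCCACAT. This occurs on the top strand at positions 84–94.
The product is the template from position 41 through 94 (54 bp).

5'-CTTACTACTACACAGTCCGTACATCCGGGATTAGGGTGAACGTTCGGCCCACAT-3'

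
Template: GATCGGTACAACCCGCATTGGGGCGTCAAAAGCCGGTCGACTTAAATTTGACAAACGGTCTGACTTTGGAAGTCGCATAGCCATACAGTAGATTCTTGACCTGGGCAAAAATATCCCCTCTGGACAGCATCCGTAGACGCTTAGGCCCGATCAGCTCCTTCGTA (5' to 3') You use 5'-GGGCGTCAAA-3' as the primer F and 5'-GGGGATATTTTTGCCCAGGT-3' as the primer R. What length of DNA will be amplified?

The forward primer matches the template at positions 21–30.
Taking the reverse complement of GGGGATATTTTTGCCCAGGT gives ACCTGGGCAAAAATATCCCC, found at positions 99–118 on the template; the primer anneals here to the top strand with its 3' end pointing upstream.
Amplicon spans positions 21–118: 98 bp.

98 bp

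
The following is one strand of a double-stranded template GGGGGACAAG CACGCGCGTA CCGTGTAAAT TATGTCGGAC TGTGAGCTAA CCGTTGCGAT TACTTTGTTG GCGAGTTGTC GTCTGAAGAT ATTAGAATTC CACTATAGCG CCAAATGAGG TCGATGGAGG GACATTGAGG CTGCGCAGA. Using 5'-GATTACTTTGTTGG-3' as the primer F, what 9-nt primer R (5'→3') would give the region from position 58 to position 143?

The product's 3' end on the top strand is position 143.
The reverse primer anneals to the top strand over positions 135–143, i.e. to TTGAGGCTG.
Its sequence written 5'→3' is the reverse complement: CAGCCTCAA.

5'-CAGCCTCAA-3'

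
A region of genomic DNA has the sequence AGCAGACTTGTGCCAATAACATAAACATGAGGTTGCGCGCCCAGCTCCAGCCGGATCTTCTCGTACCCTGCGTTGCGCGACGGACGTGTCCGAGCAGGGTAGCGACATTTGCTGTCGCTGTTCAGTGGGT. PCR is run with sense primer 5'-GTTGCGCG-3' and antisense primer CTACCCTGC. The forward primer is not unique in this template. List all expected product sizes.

71 bp, 31 bp

The forward primer GTTGCGCG matches the top strand at positions 32–39, 72–79.
The reverse primer's reverse complement is GCAGGGTAG, matching at positions 94–102.
Each forward site pairs with the reverse site to give a product ending at position 102: sizes 71, 31 bp.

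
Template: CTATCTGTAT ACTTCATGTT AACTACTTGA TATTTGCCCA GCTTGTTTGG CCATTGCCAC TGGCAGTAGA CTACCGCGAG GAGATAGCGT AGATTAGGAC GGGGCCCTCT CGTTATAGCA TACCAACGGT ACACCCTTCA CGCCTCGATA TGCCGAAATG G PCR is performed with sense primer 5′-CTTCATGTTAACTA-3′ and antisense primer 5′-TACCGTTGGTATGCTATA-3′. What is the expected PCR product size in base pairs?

120 bp

The forward primer matches the template at positions 12–25.
Reverse complement of the reverse primer: TATAGCATACCAACGGTA. This occurs on the top strand at positions 114–131.
Product length = (reverse-primer end) − (forward-primer start) + 1 = 131 − 12 + 1 = 120 bp.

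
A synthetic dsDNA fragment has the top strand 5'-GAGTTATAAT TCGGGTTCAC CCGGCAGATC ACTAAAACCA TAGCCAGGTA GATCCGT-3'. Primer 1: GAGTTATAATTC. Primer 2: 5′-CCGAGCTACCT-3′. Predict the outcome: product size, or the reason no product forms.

Primer 2 (CCGAGCTACCT) does not match the top strand, and its reverse complement AGGTAGCTCGG does not match either.
With no annealing site for primer 2, no amplification occurs.

No product — primer 2 has no binding site in the template.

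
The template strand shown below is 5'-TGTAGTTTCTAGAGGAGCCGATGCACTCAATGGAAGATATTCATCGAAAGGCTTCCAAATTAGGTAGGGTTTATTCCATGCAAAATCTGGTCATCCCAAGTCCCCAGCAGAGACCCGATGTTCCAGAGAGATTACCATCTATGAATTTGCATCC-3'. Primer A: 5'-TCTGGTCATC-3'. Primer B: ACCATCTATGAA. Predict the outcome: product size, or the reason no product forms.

Primer A (TCTGGTCATC) matches the top strand at positions 86–95 (3' end points downstream).
Primer B (ACCATCTATGAA) also matches the top strand directly, at positions 134–145 — its reverse complement TTCATAGATGGT is not present.
Both primers anneal to the bottom strand with 3' ends pointing the same way, so neither can prime synthesis back toward the other.

No product — both primers anneal to the same strand and extend in the same direction.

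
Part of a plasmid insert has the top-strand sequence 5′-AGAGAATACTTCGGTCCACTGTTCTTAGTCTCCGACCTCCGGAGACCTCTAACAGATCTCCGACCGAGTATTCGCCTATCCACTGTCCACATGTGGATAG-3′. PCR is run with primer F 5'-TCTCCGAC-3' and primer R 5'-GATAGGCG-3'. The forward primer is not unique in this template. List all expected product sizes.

52 bp, 24 bp

The forward primer TCTCCGAC matches the top strand at positions 29–36, 57–64.
The reverse primer's reverse complement is CGCCTATC, matching at positions 73–80.
Each forward site pairs with the reverse site to give a product ending at position 80: sizes 52, 24 bp.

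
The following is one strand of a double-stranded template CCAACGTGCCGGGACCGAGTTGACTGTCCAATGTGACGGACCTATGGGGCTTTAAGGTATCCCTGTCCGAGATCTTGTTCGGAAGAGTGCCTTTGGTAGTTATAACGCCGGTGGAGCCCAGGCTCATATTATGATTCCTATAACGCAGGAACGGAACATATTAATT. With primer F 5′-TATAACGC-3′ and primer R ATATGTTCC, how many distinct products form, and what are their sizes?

The forward primer TATAACGC matches the top strand at positions 101–108, 139–146.
The reverse primer's reverse complement is GGAACATAT, matching at positions 153–161.
Each forward site pairs with the reverse site to give a product ending at position 161: sizes 61, 23 bp.

Two products: 61 bp, 23 bp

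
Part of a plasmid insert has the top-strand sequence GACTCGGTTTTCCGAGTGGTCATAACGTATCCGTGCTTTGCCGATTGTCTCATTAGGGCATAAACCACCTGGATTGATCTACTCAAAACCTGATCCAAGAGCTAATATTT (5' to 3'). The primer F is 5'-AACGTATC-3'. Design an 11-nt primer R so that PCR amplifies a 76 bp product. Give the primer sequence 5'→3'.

The forward primer binds at positions 24–31, so a 76 bp product ends at position 24 + 76 − 1 = 99.
The reverse primer anneals to the top strand over positions 89–99, i.e. to CCTGATCCAAG.
Its sequence written 5'→3' is the reverse complement: CTTGGATCAGG.

5'-CTTGGATCAGG-3'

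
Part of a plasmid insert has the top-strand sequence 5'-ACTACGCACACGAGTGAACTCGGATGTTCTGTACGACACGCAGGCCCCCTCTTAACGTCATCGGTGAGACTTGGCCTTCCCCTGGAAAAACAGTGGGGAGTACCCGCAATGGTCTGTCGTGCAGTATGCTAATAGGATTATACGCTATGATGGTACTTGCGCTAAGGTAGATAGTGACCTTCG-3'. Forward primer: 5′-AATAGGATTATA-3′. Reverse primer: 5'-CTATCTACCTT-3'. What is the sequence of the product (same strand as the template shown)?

Scanning the template, AATAGGATTATA occurs at positions 131–142; this primer anneals to the bottom strand there with its 3' end pointing downstream.
The reverse primer's reverse complement is AAGGTAGATAG, which matches the template at positions 164–174.
The product is the template from position 131 through 174 (44 bp).

5'-AATAGGATTATACGCTATGATGGTACTTGCGCTAAGGTAGATAG-3'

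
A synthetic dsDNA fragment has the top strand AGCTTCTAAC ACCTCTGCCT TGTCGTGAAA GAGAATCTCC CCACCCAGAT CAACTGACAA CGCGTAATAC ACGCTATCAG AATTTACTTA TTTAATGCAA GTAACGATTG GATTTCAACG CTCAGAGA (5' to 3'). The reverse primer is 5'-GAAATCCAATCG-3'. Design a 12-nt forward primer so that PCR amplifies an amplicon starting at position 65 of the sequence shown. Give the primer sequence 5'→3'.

The reverse primer's reverse complement CGATTGGATTTC matches the template at positions 105–116; the product starts at position 65.
The forward primer is identical to the top strand over positions 65–76: TAATACACGCTA.

5'-TAATACACGCTA-3'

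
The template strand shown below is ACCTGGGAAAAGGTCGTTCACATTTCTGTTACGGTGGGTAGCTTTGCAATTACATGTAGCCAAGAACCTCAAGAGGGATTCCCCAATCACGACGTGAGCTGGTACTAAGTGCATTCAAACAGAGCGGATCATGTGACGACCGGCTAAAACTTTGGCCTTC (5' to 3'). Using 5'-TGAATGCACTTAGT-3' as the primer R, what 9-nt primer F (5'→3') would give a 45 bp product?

The reverse primer's reverse complement ACTAAGTGCATTCA matches the template at positions 104–117, so the product ends at position 117.
A 45 bp product then starts at position 117 − 45 + 1 = 73.
The forward primer is identical to the top strand there: GAGGGATTC.

5'-GAGGGATTC-3'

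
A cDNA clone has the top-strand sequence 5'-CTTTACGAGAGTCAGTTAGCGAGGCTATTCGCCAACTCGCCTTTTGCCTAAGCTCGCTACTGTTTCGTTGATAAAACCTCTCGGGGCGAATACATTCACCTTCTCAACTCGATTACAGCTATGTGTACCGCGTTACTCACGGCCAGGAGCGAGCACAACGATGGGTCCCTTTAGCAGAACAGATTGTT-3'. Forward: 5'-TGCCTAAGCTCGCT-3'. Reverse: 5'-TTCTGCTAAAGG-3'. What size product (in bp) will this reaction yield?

135 bp

Scanning the template, TGCCTAAGCTCGCT occurs at positions 45–58; this primer anneals to the bottom strand there with its 3' end pointing downstream.
Reverse complement of the reverse primer: CCTTTAGCAGAA. This occurs on the top strand at positions 168–179.
The product runs from position 45 to position 179, so its length is 179 − 45 + 1 = 135 bp.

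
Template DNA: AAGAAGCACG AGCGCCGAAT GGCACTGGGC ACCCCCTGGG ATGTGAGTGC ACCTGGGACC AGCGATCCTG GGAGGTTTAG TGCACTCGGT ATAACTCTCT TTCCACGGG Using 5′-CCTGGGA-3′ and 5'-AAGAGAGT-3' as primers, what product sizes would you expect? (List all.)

The forward primer CCTGGGA matches the top strand at positions 35–41, 52–58, 67–73.
The reverse primer's reverse complement is ACTCTCTT, matching at positions 94–101.
Each forward site pairs with the reverse site to give a product ending at position 101: sizes 67, 50, 35 bp.

67 bp, 50 bp, 35 bp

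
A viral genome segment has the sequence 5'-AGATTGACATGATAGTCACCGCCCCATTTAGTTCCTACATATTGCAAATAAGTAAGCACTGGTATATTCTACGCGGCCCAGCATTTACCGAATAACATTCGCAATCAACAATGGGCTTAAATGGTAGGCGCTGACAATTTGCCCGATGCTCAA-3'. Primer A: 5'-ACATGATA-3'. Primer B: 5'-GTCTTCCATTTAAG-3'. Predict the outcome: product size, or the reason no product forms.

No product — primer B has no binding site in the template.

Primer B (GTCTTCCATTTAAG) does not match the top strand, and its reverse complement CTTAAATGGAAGAC does not match either.
With no annealing site for primer B, no amplification occurs.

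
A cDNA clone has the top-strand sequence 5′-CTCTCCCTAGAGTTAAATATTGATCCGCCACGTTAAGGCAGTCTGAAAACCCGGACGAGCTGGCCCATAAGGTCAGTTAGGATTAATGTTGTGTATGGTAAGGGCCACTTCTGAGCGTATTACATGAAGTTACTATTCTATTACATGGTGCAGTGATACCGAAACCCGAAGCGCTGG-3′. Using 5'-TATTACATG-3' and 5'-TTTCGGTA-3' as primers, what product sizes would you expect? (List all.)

47 bp, 26 bp

The forward primer TATTACATG matches the top strand at positions 118–126, 139–147.
The reverse primer's reverse complement is TACCGAAA, matching at positions 157–164.
Each forward site pairs with the reverse site to give a product ending at position 164: sizes 47, 26 bp.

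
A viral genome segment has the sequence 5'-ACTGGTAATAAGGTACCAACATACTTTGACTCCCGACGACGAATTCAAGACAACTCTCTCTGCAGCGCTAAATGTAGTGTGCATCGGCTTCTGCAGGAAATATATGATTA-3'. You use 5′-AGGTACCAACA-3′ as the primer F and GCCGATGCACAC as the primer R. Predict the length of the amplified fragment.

Scanning the template, AGGTACCAACA occurs at positions 11–21; this primer anneals to the bottom strand there with its 3' end pointing downstream.
The reverse primer's reverse complement is GTGTGCATCGGC, which matches the template at positions 77–88.
The product runs from position 11 to position 88, so its length is 88 − 11 + 1 = 78 bp.

78 bp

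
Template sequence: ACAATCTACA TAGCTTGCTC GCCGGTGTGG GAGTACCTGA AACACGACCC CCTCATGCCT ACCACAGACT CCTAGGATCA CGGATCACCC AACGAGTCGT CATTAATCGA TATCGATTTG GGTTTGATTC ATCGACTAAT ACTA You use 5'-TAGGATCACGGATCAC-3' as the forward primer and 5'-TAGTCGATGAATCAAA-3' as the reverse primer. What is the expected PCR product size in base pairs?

Scanning the template, TAGGATCACGGATCAC occurs at positions 73–88; this primer anneals to the bottom strand there with its 3' end pointing downstream.
Reverse complement of the reverse primer: TTTGATTCATCGACTA. This occurs on the top strand at positions 123–138.
Amplicon spans positions 73–138: 66 bp.

66 bp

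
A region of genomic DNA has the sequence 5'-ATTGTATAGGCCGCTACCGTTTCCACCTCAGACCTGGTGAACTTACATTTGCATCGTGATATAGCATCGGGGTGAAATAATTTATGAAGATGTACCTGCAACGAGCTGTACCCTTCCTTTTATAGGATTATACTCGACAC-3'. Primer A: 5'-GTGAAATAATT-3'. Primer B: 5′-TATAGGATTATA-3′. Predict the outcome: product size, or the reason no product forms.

Primer A (GTGAAATAATT) matches the top strand at positions 72–82 (3' end points downstream).
Primer B (TATAGGATTATA) also matches the top strand directly, at positions 121–132 — its reverse complement TATAATCCTATA is not present.
Both primers anneal to the bottom strand with 3' ends pointing the same way, so neither can prime synthesis back toward the other.

No product — both primers anneal to the same strand and extend in the same direction.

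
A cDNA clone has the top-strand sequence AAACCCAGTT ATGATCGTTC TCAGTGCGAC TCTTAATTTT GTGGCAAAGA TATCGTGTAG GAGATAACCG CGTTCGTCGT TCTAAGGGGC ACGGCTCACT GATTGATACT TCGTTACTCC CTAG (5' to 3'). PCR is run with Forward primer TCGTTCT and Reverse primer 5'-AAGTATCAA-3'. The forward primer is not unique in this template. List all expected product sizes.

97 bp, 35 bp

The forward primer TCGTTCT matches the top strand at positions 15–21, 77–83.
The reverse primer's reverse complement is TTGATACTT, matching at positions 103–111.
Each forward site pairs with the reverse site to give a product ending at position 111: sizes 97, 35 bp.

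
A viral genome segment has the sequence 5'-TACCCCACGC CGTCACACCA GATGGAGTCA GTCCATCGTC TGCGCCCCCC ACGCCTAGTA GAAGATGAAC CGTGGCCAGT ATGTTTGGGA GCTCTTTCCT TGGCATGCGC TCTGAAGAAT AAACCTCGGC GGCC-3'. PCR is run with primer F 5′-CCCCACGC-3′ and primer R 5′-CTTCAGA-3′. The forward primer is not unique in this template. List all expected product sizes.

The forward primer CCCCACGC matches the top strand at positions 3–10, 47–54.
The reverse primer's reverse complement is TCTGAAG, matching at positions 111–117.
Each forward site pairs with the reverse site to give a product ending at position 117: sizes 115, 71 bp.

115 bp, 71 bp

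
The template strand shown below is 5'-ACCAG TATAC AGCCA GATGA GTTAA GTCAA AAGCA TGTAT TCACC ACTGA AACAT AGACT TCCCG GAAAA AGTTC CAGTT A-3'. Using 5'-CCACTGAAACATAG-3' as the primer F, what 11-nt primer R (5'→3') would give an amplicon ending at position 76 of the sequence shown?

5'-GGAACTTTTTC-3'

The forward primer binds at positions 44–57; the product's 3' end on the top strand is position 76.
The reverse primer anneals to the top strand over positions 66–76, i.e. to GAAAAAGTTCC.
Its sequence written 5'→3' is the reverse complement: GGAACTTTTTC.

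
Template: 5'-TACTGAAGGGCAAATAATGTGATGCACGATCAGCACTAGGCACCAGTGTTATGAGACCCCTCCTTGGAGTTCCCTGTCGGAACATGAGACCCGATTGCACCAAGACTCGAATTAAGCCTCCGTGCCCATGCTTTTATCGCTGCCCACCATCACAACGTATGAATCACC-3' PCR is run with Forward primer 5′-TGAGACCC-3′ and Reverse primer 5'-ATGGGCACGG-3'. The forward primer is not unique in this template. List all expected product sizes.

The forward primer TGAGACCC matches the top strand at positions 52–59, 85–92.
The reverse primer's reverse complement is CCGTGCCCAT, matching at positions 120–129.
Each forward site pairs with the reverse site to give a product ending at position 129: sizes 78, 45 bp.

78 bp, 45 bp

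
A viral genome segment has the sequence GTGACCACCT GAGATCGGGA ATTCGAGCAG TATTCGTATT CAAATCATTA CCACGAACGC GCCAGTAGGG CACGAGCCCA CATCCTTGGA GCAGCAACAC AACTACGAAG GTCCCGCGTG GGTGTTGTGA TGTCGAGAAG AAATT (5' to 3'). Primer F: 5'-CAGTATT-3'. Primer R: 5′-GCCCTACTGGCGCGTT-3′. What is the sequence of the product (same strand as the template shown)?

Forward primer CAGTATT is found on the top strand at positions 28–34.
Reverse complement of the reverse primer: AACGCGCCAGTAGGGC. This occurs on the top strand at positions 56–71.
The product is the template from position 28 through 71 (44 bp).

5'-CAGTATTCGTATTCAAATCATTACCACGAACGCGCCAGTAGGGC-3'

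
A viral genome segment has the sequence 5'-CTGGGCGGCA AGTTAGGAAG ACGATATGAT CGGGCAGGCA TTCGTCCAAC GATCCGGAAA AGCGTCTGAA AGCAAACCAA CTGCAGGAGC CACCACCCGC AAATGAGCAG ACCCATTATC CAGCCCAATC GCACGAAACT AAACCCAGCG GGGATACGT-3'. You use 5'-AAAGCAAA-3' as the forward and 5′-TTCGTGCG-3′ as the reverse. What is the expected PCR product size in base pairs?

Forward primer AAAGCAAA is found on the top strand at positions 69–76.
Reverse complement of the reverse primer: CGCACGAA. This occurs on the top strand at positions 130–137.
Amplicon spans positions 69–137: 69 bp.

69 bp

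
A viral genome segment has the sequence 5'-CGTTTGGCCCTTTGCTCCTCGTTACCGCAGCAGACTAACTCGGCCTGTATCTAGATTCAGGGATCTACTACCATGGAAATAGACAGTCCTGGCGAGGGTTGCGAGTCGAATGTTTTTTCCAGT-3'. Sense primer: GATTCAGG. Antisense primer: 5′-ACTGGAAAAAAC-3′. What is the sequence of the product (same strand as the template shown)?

Forward primer GATTCAGG is found on the top strand at positions 54–61.
Reverse complement of the reverse primer: GTTTTTTCCAGT. This occurs on the top strand at positions 112–123.
The product is the template from position 54 through 123 (70 bp).

5'-GATTCAGGGATCTACTACCATGGAAATAGACAGTCCTGGCGAGGGTTGCGAGTCGAATGTTTTTTCCAGT-3'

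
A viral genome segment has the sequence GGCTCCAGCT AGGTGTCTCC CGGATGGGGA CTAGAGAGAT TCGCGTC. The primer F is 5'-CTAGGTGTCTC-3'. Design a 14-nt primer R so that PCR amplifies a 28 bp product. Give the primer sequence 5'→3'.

The forward primer binds at positions 9–19, so a 28 bp product ends at position 9 + 28 − 1 = 36.
The reverse primer anneals to the top strand over positions 23–36, i.e. to GATGGGGACTAGAG.
Its sequence written 5'→3' is the reverse complement: CTCTAGTCCCCATC.

5'-CTCTAGTCCCCATC-3'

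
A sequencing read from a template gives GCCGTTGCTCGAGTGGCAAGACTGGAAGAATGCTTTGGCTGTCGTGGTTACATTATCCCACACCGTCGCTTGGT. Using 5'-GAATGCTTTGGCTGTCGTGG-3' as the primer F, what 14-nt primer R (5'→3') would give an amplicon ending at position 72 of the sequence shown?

The forward primer binds at positions 28–47; the product's 3' end on the top strand is position 72.
The reverse primer anneals to the top strand over positions 59–72, i.e. to CACACCGTCGCTTG.
Its sequence written 5'→3' is the reverse complement: CAAGCGACGGTGTG.

5'-CAAGCGACGGTGTG-3'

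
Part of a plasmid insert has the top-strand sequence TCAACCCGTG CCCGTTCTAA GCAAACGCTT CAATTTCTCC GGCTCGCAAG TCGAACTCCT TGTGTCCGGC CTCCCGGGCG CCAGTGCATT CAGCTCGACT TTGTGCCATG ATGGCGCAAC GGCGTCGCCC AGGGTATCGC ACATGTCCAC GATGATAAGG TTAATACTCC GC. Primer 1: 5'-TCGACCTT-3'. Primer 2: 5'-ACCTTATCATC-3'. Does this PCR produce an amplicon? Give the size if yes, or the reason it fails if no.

No product — primer 1 has no binding site in the template.

Primer 1 (TCGACCTT) does not match the top strand, and its reverse complement AAGGTCGA does not match either.
With no annealing site for primer 1, no amplification occurs.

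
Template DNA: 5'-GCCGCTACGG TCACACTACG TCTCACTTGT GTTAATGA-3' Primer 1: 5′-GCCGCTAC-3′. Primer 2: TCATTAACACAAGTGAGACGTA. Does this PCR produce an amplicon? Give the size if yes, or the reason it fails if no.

Primer 1 (GCCGCTAC) matches the top strand at positions 1–8; it acts as a forward primer.
Primer 2's reverse complement is TACGTCTCACTTGTGTTAATGA, matching the top strand at positions 17–38; it acts as a reverse primer.
The 3' ends face each other across positions 1–38, giving a 38 bp product.

Yes — a 38 bp product.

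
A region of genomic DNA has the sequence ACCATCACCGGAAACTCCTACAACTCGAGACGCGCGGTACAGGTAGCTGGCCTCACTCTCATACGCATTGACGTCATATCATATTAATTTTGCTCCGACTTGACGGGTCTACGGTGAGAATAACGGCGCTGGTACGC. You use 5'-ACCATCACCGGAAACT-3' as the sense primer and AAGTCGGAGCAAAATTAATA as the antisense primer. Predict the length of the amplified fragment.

The forward primer matches the template at positions 1–16.
Reverse complement of the reverse primer: TATTAATTTTGCTCCGACTT. This occurs on the top strand at positions 82–101.
Amplicon spans positions 1–101: 101 bp.

101 bp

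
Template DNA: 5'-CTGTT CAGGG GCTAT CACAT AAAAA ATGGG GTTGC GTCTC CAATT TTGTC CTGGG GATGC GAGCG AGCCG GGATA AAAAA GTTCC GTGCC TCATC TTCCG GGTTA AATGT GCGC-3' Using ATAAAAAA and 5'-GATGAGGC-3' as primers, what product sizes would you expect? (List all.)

The forward primer ATAAAAAA matches the top strand at positions 19–26, 73–80.
The reverse primer's reverse complement is GCCTCATC, matching at positions 88–95.
Each forward site pairs with the reverse site to give a product ending at position 95: sizes 77, 23 bp.

77 bp, 23 bp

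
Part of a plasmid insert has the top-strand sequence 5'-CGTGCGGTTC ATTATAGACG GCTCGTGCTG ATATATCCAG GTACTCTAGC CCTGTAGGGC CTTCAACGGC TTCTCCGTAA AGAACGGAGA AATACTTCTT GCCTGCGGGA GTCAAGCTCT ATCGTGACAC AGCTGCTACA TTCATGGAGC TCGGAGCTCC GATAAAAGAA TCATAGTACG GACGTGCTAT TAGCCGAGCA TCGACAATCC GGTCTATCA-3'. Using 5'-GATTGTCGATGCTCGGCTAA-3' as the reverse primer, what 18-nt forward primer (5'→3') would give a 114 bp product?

5'-TTCTTGCCTGCGGGAGTC-3'

The reverse primer's reverse complement TTAGCCGAGCATCGACAATC matches the template at positions 190–209, so the product ends at position 209.
A 114 bp product then starts at position 209 − 114 + 1 = 96.
The forward primer is identical to the top strand there: TTCTTGCCTGCGGGAGTC.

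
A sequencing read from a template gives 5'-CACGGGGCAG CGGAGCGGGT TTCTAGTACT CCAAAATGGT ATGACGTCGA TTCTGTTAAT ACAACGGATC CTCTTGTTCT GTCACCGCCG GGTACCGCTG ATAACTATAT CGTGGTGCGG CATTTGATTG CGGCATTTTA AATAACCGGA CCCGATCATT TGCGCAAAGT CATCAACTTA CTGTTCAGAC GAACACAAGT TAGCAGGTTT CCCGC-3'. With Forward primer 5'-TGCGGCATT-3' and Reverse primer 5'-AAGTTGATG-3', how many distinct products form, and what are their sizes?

Two products: 64 bp, 51 bp

The forward primer TGCGGCATT matches the top strand at positions 116–124, 129–137.
The reverse primer's reverse complement is CATCAACTT, matching at positions 171–179.
Each forward site pairs with the reverse site to give a product ending at position 179: sizes 64, 51 bp.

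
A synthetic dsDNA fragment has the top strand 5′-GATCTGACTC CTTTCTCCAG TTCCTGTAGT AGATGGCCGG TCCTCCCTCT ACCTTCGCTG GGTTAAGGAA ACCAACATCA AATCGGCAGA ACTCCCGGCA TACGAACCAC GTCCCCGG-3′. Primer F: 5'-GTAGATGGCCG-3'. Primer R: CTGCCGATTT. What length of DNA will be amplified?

Forward primer GTAGATGGCCG is found on the top strand at positions 29–39.
Taking the reverse complement of CTGCCGATTT gives AAATCGGCAG, found at positions 80–89 on the template; the primer anneals here to the top strand with its 3' end pointing upstream.
Product length = (reverse-primer end) − (forward-primer start) + 1 = 89 − 29 + 1 = 61 bp.

61 bp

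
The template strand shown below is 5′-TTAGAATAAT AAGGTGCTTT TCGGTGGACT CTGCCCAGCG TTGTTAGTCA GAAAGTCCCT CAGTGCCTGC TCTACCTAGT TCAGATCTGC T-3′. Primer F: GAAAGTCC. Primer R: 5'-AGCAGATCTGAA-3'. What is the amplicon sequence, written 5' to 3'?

Scanning the template, GAAAGTCC occurs at positions 51–58; this primer anneals to the bottom strand there with its 3' end pointing downstream.
Taking the reverse complement of AGCAGATCTGAA gives TTCAGATCTGCT, found at positions 80–91 on the template; the primer anneals here to the top strand with its 3' end pointing upstream.
The product is the template from position 51 through 91 (41 bp).

5'-GAAAGTCCCTCAGTGCCTGCTCTACCTAGTTCAGATCTGCT-3'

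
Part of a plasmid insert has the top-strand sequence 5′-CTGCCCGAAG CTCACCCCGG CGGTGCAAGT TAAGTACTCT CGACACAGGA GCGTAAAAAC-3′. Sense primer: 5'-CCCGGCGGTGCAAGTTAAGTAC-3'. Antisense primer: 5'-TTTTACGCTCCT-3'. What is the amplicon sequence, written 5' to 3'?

5'-CCCGGCGGTGCAAGTTAAGTACTCTCGACACAGGAGCGTAAAA-3'

Scanning the template, CCCGGCGGTGCAAGTTAAGTAC occurs at positions 16–37; this primer anneals to the bottom strand there with its 3' end pointing downstream.
The reverse primer's reverse complement is AGGAGCGTAAAA, which matches the template at positions 47–58.
The product is the template from position 16 through 58 (43 bp).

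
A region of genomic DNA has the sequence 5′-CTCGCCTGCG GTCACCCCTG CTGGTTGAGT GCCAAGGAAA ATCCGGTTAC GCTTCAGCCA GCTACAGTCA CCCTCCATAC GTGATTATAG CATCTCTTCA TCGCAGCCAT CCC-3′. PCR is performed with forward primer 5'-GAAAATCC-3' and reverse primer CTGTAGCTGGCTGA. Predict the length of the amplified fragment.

31 bp

Forward primer GAAAATCC is found on the top strand at positions 37–44.
The reverse primer's reverse complement is TCAGCCAGCTACAG, which matches the template at positions 54–67.
Amplicon spans positions 37–67: 31 bp.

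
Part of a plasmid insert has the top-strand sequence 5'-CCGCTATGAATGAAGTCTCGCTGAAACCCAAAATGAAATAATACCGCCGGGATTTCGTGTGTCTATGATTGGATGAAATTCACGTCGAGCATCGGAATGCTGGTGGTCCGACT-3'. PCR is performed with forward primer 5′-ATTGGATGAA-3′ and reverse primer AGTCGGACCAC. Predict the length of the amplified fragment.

The forward primer matches the template at positions 68–77.
The reverse primer's reverse complement is GTGGTCCGACT, which matches the template at positions 103–113.
Amplicon spans positions 68–113: 46 bp.

46 bp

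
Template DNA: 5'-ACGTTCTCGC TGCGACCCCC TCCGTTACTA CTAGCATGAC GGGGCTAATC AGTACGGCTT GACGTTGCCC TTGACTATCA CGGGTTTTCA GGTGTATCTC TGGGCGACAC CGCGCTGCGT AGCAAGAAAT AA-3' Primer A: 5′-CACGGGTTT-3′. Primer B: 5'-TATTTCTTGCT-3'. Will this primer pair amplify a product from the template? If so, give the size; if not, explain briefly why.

Yes — a 53 bp product.

Primer A (CACGGGTTT) matches the top strand at positions 79–87; it acts as a forward primer.
Primer B's reverse complement is AGCAAGAAATA, matching the top strand at positions 121–131; it acts as a reverse primer.
The 3' ends face each other across positions 79–131, giving a 53 bp product.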